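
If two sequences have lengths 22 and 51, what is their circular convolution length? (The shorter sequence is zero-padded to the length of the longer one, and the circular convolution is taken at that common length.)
Circular convolution (zero-padding the shorter input) has length max(m, n) = max(22, 51) = 51

51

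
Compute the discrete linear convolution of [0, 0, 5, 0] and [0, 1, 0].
y[0] = 0×0 = 0; y[1] = 0×1 + 0×0 = 0; y[2] = 0×0 + 0×1 + 5×0 = 0; y[3] = 0×0 + 5×1 + 0×0 = 5; y[4] = 5×0 + 0×1 = 0; y[5] = 0×0 = 0

[0, 0, 0, 5, 0, 0]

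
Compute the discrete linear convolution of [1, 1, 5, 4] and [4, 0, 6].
y[0] = 1×4 = 4; y[1] = 1×0 + 1×4 = 4; y[2] = 1×6 + 1×0 + 5×4 = 26; y[3] = 1×6 + 5×0 + 4×4 = 22; y[4] = 5×6 + 4×0 = 30; y[5] = 4×6 = 24

[4, 4, 26, 22, 30, 24]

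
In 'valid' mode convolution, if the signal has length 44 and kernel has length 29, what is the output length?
'Valid' mode counts only positions where the kernel fully overlaps the signal: m - n + 1 = 44 - 29 + 1 = 16

16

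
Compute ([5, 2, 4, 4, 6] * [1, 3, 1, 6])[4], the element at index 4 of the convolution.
Use y[k] = Σ_i a[i]·b[k-i] at k=4. y[4] = 2×6 + 4×1 + 4×3 + 6×1 = 34

34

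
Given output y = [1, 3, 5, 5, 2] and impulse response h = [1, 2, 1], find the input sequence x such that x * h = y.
Deconvolve y=[1, 3, 5, 5, 2] by h=[1, 2, 1]. Since h[0]=1, solve forward: x[0] = y[0] / 1 = 1; x[1] = (y[1] - 1×2) / 1 = 1; x[2] = (y[2] - 1×2 - 1×1) / 1 = 2. So x = [1, 1, 2]. Check by forward convolution: y[0] = 1×1 = 1; y[1] = 1×2 + 1×1 = 3; y[2] = 1×1 + 1×2 + 2×1 = 5; y[3] = 1×1 + 2×2 = 5; y[4] = 2×1 = 2

[1, 1, 2]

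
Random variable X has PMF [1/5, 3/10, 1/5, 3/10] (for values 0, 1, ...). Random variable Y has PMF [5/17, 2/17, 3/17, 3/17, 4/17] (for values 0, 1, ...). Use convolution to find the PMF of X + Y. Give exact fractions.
P(X+Y=k) = Σ_i P(X=i)·P(Y=k-i) — a convolution of [1/5, 3/10, 1/5, 3/10] and [5/17, 2/17, 3/17, 3/17, 4/17]. P(X+Y=0) = (1/5)×(5/17) = 1/17; P(X+Y=1) = (1/5)×(2/17) + (3/10)×(5/17) = 2/85 + 3/34 = 19/170; P(X+Y=2) = (1/5)×(3/17) + (3/10)×(2/17) + (1/5)×(5/17) = 3/85 + 3/85 + 1/17 = 11/85; P(X+Y=3) = (1/5)×(3/17) + (3/10)×(3/17) + (1/5)×(2/17) + (3/10)×(5/17) = 3/85 + 9/170 + 2/85 + 3/34 = 1/5; P(X+Y=4) = (1/5)×(4/17) + (3/10)×(3/17) + (1/5)×(3/17) + (3/10)×(2/17) = 4/85 + 9/170 + 3/85 + 3/85 = 29/170; P(X+Y=5) = (3/10)×(4/17) + (1/5)×(3/17) + (3/10)×(3/17) = 6/85 + 3/85 + 9/170 = 27/170; P(X+Y=6) = (1/5)×(4/17) + (3/10)×(3/17) = 4/85 + 9/170 = 1/10; P(X+Y=7) = (3/10)×(4/17) = 6/85. PMF: [1/17, 19/170, 11/85, 1/5, 29/170, 27/170, 1/10, 6/85] (sums to 1 ✓)

[1/17, 19/170, 11/85, 1/5, 29/170, 27/170, 1/10, 6/85]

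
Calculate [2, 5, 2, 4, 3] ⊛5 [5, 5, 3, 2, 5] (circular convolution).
Use y[k] = Σ_j s[j]·t[(k-j) mod 5]. y[0] = 2×5 + 5×5 + 2×2 + 4×3 + 3×5 = 66; y[1] = 2×5 + 5×5 + 2×5 + 4×2 + 3×3 = 62; y[2] = 2×3 + 5×5 + 2×5 + 4×5 + 3×2 = 67; y[3] = 2×2 + 5×3 + 2×5 + 4×5 + 3×5 = 64; y[4] = 2×5 + 5×2 + 2×3 + 4×5 + 3×5 = 61. Result: [66, 62, 67, 64, 61]

[66, 62, 67, 64, 61]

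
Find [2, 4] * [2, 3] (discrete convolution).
y[0] = 2×2 = 4; y[1] = 2×3 + 4×2 = 14; y[2] = 4×3 = 12

[4, 14, 12]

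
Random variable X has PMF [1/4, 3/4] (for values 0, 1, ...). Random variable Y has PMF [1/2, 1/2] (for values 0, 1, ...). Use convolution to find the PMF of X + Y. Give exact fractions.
P(X+Y=k) = Σ_i P(X=i)·P(Y=k-i) — a convolution of [1/4, 3/4] and [1/2, 1/2]. P(X+Y=0) = (1/4)×(1/2) = 1/8; P(X+Y=1) = (1/4)×(1/2) + (3/4)×(1/2) = 1/8 + 3/8 = 1/2; P(X+Y=2) = (3/4)×(1/2) = 3/8. PMF: [1/8, 1/2, 3/8] (sums to 1 ✓)

[1/8, 1/2, 3/8]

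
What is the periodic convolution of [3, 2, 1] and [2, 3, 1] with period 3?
Use y[k] = Σ_j u[j]·v[(k-j) mod 3]. y[0] = 3×2 + 2×1 + 1×3 = 11; y[1] = 3×3 + 2×2 + 1×1 = 14; y[2] = 3×1 + 2×3 + 1×2 = 11. Result: [11, 14, 11]

[11, 14, 11]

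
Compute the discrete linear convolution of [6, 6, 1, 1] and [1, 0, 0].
y[0] = 6×1 = 6; y[1] = 6×0 + 6×1 = 6; y[2] = 6×0 + 6×0 + 1×1 = 1; y[3] = 6×0 + 1×0 + 1×1 = 1; y[4] = 1×0 + 1×0 = 0; y[5] = 1×0 = 0

[6, 6, 1, 1, 0, 0]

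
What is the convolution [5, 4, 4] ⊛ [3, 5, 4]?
y[0] = 5×3 = 15; y[1] = 5×5 + 4×3 = 37; y[2] = 5×4 + 4×5 + 4×3 = 52; y[3] = 4×4 + 4×5 = 36; y[4] = 4×4 = 16

[15, 37, 52, 36, 16]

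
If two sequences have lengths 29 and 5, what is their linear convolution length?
Linear/full convolution length: m + n - 1 = 29 + 5 - 1 = 33

33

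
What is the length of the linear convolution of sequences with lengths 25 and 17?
Linear/full convolution length: m + n - 1 = 25 + 17 - 1 = 41

41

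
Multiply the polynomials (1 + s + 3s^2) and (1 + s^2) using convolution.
Ascending coefficients: a = [1, 1, 3], b = [1, 0, 1]. c[0] = 1×1 = 1; c[1] = 1×0 + 1×1 = 1; c[2] = 1×1 + 1×0 + 3×1 = 4; c[3] = 1×1 + 3×0 = 1; c[4] = 3×1 = 3. Result coefficients: [1, 1, 4, 1, 3] → 1 + s + 4s^2 + s^3 + 3s^4

1 + s + 4s^2 + s^3 + 3s^4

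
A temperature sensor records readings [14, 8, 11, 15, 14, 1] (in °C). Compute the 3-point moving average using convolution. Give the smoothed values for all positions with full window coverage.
3-point moving average kernel = [1, 1, 1]. Apply in 'valid' mode (full window coverage): avg[0] = (14 + 8 + 11) / 3 = 11.0; avg[1] = (8 + 11 + 15) / 3 = 11.33; avg[2] = (11 + 15 + 14) / 3 = 13.33; avg[3] = (15 + 14 + 1) / 3 = 10.0. Smoothed values: [11.0, 11.33, 13.33, 10.0]

[11.0, 11.33, 13.33, 10.0]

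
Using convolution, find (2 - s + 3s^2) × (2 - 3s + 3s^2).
Ascending coefficients: a = [2, -1, 3], b = [2, -3, 3]. c[0] = 2×2 = 4; c[1] = 2×-3 + -1×2 = -8; c[2] = 2×3 + -1×-3 + 3×2 = 15; c[3] = -1×3 + 3×-3 = -12; c[4] = 3×3 = 9. Result coefficients: [4, -8, 15, -12, 9] → 4 - 8s + 15s^2 - 12s^3 + 9s^4

4 - 8s + 15s^2 - 12s^3 + 9s^4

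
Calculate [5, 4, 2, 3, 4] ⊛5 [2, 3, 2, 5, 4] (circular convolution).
Use y[k] = Σ_j a[j]·b[(k-j) mod 5]. y[0] = 5×2 + 4×4 + 2×5 + 3×2 + 4×3 = 54; y[1] = 5×3 + 4×2 + 2×4 + 3×5 + 4×2 = 54; y[2] = 5×2 + 4×3 + 2×2 + 3×4 + 4×5 = 58; y[3] = 5×5 + 4×2 + 2×3 + 3×2 + 4×4 = 61; y[4] = 5×4 + 4×5 + 2×2 + 3×3 + 4×2 = 61. Result: [54, 54, 58, 61, 61]

[54, 54, 58, 61, 61]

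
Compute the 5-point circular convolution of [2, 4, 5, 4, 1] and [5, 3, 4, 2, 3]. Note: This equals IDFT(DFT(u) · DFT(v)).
Either evaluate y[k] = Σ_j u[j]·v[(k-j) mod 5] directly, or use IDFT(DFT(u) · DFT(v)). y[0] = 2×5 + 4×3 + 5×2 + 4×4 + 1×3 = 51; y[1] = 2×3 + 4×5 + 5×3 + 4×2 + 1×4 = 53; y[2] = 2×4 + 4×3 + 5×5 + 4×3 + 1×2 = 59; y[3] = 2×2 + 4×4 + 5×3 + 4×5 + 1×3 = 58; y[4] = 2×3 + 4×2 + 5×4 + 4×3 + 1×5 = 51. Result: [51, 53, 59, 58, 51]

[51, 53, 59, 58, 51]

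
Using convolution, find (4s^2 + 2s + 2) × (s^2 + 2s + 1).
Ascending coefficients: a = [2, 2, 4], b = [1, 2, 1]. c[0] = 2×1 = 2; c[1] = 2×2 + 2×1 = 6; c[2] = 2×1 + 2×2 + 4×1 = 10; c[3] = 2×1 + 4×2 = 10; c[4] = 4×1 = 4. Result coefficients: [2, 6, 10, 10, 4] → 4s^4 + 10s^3 + 10s^2 + 6s + 2

4s^4 + 10s^3 + 10s^2 + 6s + 2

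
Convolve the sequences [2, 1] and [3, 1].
y[0] = 2×3 = 6; y[1] = 2×1 + 1×3 = 5; y[2] = 1×1 = 1

[6, 5, 1]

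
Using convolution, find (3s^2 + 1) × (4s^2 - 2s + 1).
Ascending coefficients: a = [1, 0, 3], b = [1, -2, 4]. c[0] = 1×1 = 1; c[1] = 1×-2 + 0×1 = -2; c[2] = 1×4 + 0×-2 + 3×1 = 7; c[3] = 0×4 + 3×-2 = -6; c[4] = 3×4 = 12. Result coefficients: [1, -2, 7, -6, 12] → 12s^4 - 6s^3 + 7s^2 - 2s + 1

12s^4 - 6s^3 + 7s^2 - 2s + 1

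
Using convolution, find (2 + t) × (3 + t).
Ascending coefficients: a = [2, 1], b = [3, 1]. c[0] = 2×3 = 6; c[1] = 2×1 + 1×3 = 5; c[2] = 1×1 = 1. Result coefficients: [6, 5, 1] → 6 + 5t + t^2

6 + 5t + t^2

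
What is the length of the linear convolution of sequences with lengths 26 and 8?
Linear/full convolution length: m + n - 1 = 26 + 8 - 1 = 33

33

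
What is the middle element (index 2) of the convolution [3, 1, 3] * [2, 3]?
Use y[k] = Σ_i a[i]·b[k-i] at k=2. y[2] = 1×3 + 3×2 = 9

9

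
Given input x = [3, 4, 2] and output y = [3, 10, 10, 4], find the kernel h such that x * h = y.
Output length 4 = len(x) + len(h) - 1 ⇒ len(h) = 2. Solve h forward using h[k] = (y[k] - Σ_{i≥1} x[i]·h[k-i]) / x[0]: h[0] = y[0] / x[0] = 3 / 3 = 1; h[1] = (y[1] - 4×1) / x[0] = (10 - 4×1) / 3 = 2. So h = [1, 2]. Forward-check [3, 4, 2] * [1, 2]: y[0] = 3×1 = 3; y[1] = 3×2 + 4×1 = 10; y[2] = 4×2 + 2×1 = 10; y[3] = 2×2 = 4 → [3, 10, 10, 4] ✓

[1, 2]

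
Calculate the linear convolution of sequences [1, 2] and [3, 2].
y[0] = 1×3 = 3; y[1] = 1×2 + 2×3 = 8; y[2] = 2×2 = 4

[3, 8, 4]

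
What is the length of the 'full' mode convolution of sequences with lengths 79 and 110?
Linear/full convolution length: m + n - 1 = 79 + 110 - 1 = 188

188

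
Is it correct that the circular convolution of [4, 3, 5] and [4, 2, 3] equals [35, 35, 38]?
Recompute circular convolution of [4, 3, 5] and [4, 2, 3]: y[0] = 4×4 + 3×3 + 5×2 = 35; y[1] = 4×2 + 3×4 + 5×3 = 35; y[2] = 4×3 + 3×2 + 5×4 = 38 → [35, 35, 38]. Given [35, 35, 38] matches, so answer: Yes

Yes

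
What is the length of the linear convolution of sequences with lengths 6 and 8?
Linear/full convolution length: m + n - 1 = 6 + 8 - 1 = 13

13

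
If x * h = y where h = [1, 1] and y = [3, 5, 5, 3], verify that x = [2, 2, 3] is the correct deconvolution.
Forward-compute [2, 2, 3] * [1, 1]: y[0] = 2×1 = 2; y[1] = 2×1 + 2×1 = 4; y[2] = 2×1 + 3×1 = 5; y[3] = 3×1 = 3 → [2, 4, 5, 3]. Does not match given y = [3, 5, 5, 3].

Not verified. [2, 2, 3] * [1, 1] = [2, 4, 5, 3], which differs from [3, 5, 5, 3] at index 0.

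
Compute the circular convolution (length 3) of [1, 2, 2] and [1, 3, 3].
Use y[k] = Σ_j u[j]·v[(k-j) mod 3]. y[0] = 1×1 + 2×3 + 2×3 = 13; y[1] = 1×3 + 2×1 + 2×3 = 11; y[2] = 1×3 + 2×3 + 2×1 = 11. Result: [13, 11, 11]

[13, 11, 11]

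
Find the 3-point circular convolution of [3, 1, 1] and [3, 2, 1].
Use y[k] = Σ_j f[j]·g[(k-j) mod 3]. y[0] = 3×3 + 1×1 + 1×2 = 12; y[1] = 3×2 + 1×3 + 1×1 = 10; y[2] = 3×1 + 1×2 + 1×3 = 8. Result: [12, 10, 8]

[12, 10, 8]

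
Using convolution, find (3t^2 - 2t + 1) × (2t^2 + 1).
Ascending coefficients: a = [1, -2, 3], b = [1, 0, 2]. c[0] = 1×1 = 1; c[1] = 1×0 + -2×1 = -2; c[2] = 1×2 + -2×0 + 3×1 = 5; c[3] = -2×2 + 3×0 = -4; c[4] = 3×2 = 6. Result coefficients: [1, -2, 5, -4, 6] → 6t^4 - 4t^3 + 5t^2 - 2t + 1

6t^4 - 4t^3 + 5t^2 - 2t + 1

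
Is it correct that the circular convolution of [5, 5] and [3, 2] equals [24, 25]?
Recompute circular convolution of [5, 5] and [3, 2]: y[0] = 5×3 + 5×2 = 25; y[1] = 5×2 + 5×3 = 25 → [25, 25]. Compare to given [24, 25]: they differ at index 0: given 24, correct 25, so answer: No

No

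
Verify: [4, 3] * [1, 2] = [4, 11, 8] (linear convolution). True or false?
Recompute linear convolution of [4, 3] and [1, 2]: y[0] = 4×1 = 4; y[1] = 4×2 + 3×1 = 11; y[2] = 3×2 = 6 → [4, 11, 6]. Compare to given [4, 11, 8]: they differ at index 2: given 8, correct 6, so answer: No

No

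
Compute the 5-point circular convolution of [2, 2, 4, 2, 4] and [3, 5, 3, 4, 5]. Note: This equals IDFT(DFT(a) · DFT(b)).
Either evaluate y[k] = Σ_j a[j]·b[(k-j) mod 5] directly, or use IDFT(DFT(a) · DFT(b)). y[0] = 2×3 + 2×5 + 4×4 + 2×3 + 4×5 = 58; y[1] = 2×5 + 2×3 + 4×5 + 2×4 + 4×3 = 56; y[2] = 2×3 + 2×5 + 4×3 + 2×5 + 4×4 = 54; y[3] = 2×4 + 2×3 + 4×5 + 2×3 + 4×5 = 60; y[4] = 2×5 + 2×4 + 4×3 + 2×5 + 4×3 = 52. Result: [58, 56, 54, 60, 52]

[58, 56, 54, 60, 52]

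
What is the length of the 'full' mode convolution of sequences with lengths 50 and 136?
Linear/full convolution length: m + n - 1 = 50 + 136 - 1 = 185

185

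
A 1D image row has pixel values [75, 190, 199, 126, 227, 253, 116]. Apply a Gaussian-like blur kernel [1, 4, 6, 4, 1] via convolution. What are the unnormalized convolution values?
Convolve image row [75, 190, 199, 126, 227, 253, 116] with kernel [1, 4, 6, 4, 1]: y[0] = 75×1 = 75; y[1] = 75×4 + 190×1 = 490; y[2] = 75×6 + 190×4 + 199×1 = 1409; y[3] = 75×4 + 190×6 + 199×4 + 126×1 = 2362; y[4] = 75×1 + 190×4 + 199×6 + 126×4 + 227×1 = 2760; y[5] = 190×1 + 199×4 + 126×6 + 227×4 + 253×1 = 2903; y[6] = 199×1 + 126×4 + 227×6 + 253×4 + 116×1 = 3193; y[7] = 126×1 + 227×4 + 253×6 + 116×4 = 3016; y[8] = 227×1 + 253×4 + 116×6 = 1935; y[9] = 253×1 + 116×4 = 717; y[10] = 116×1 = 116 → [75, 490, 1409, 2362, 2760, 2903, 3193, 3016, 1935, 717, 116]. Normalization factor = sum(kernel) = 16.

[75, 490, 1409, 2362, 2760, 2903, 3193, 3016, 1935, 717, 116]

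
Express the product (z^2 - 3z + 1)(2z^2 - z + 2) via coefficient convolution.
Ascending coefficients: a = [1, -3, 1], b = [2, -1, 2]. c[0] = 1×2 = 2; c[1] = 1×-1 + -3×2 = -7; c[2] = 1×2 + -3×-1 + 1×2 = 7; c[3] = -3×2 + 1×-1 = -7; c[4] = 1×2 = 2. Result coefficients: [2, -7, 7, -7, 2] → 2z^4 - 7z^3 + 7z^2 - 7z + 2

2z^4 - 7z^3 + 7z^2 - 7z + 2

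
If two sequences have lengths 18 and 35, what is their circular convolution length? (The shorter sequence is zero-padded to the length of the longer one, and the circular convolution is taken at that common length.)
Circular convolution (zero-padding the shorter input) has length max(m, n) = max(18, 35) = 35

35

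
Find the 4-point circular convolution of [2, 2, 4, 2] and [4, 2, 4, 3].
Use y[k] = Σ_j f[j]·g[(k-j) mod 4]. y[0] = 2×4 + 2×3 + 4×4 + 2×2 = 34; y[1] = 2×2 + 2×4 + 4×3 + 2×4 = 32; y[2] = 2×4 + 2×2 + 4×4 + 2×3 = 34; y[3] = 2×3 + 2×4 + 4×2 + 2×4 = 30. Result: [34, 32, 34, 30]

[34, 32, 34, 30]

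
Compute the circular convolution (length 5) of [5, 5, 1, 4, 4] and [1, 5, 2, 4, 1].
Use y[k] = Σ_j s[j]·t[(k-j) mod 5]. y[0] = 5×1 + 5×1 + 1×4 + 4×2 + 4×5 = 42; y[1] = 5×5 + 5×1 + 1×1 + 4×4 + 4×2 = 55; y[2] = 5×2 + 5×5 + 1×1 + 4×1 + 4×4 = 56; y[3] = 5×4 + 5×2 + 1×5 + 4×1 + 4×1 = 43; y[4] = 5×1 + 5×4 + 1×2 + 4×5 + 4×1 = 51. Result: [42, 55, 56, 43, 51]

[42, 55, 56, 43, 51]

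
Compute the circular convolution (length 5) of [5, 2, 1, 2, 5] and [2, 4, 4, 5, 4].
Use y[k] = Σ_j f[j]·g[(k-j) mod 5]. y[0] = 5×2 + 2×4 + 1×5 + 2×4 + 5×4 = 51; y[1] = 5×4 + 2×2 + 1×4 + 2×5 + 5×4 = 58; y[2] = 5×4 + 2×4 + 1×2 + 2×4 + 5×5 = 63; y[3] = 5×5 + 2×4 + 1×4 + 2×2 + 5×4 = 61; y[4] = 5×4 + 2×5 + 1×4 + 2×4 + 5×2 = 52. Result: [51, 58, 63, 61, 52]

[51, 58, 63, 61, 52]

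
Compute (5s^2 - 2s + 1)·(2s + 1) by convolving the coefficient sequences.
Ascending coefficients: a = [1, -2, 5], b = [1, 2]. c[0] = 1×1 = 1; c[1] = 1×2 + -2×1 = 0; c[2] = -2×2 + 5×1 = 1; c[3] = 5×2 = 10. Result coefficients: [1, 0, 1, 10] → 10s^3 + s^2 + 1

10s^3 + s^2 + 1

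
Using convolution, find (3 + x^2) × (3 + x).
Ascending coefficients: a = [3, 0, 1], b = [3, 1]. c[0] = 3×3 = 9; c[1] = 3×1 + 0×3 = 3; c[2] = 0×1 + 1×3 = 3; c[3] = 1×1 = 1. Result coefficients: [9, 3, 3, 1] → 9 + 3x + 3x^2 + x^3

9 + 3x + 3x^2 + x^3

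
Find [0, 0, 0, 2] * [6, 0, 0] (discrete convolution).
y[0] = 0×6 = 0; y[1] = 0×0 + 0×6 = 0; y[2] = 0×0 + 0×0 + 0×6 = 0; y[3] = 0×0 + 0×0 + 2×6 = 12; y[4] = 0×0 + 2×0 = 0; y[5] = 2×0 = 0

[0, 0, 0, 12, 0, 0]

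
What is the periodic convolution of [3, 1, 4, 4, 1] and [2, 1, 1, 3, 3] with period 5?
Use y[k] = Σ_j s[j]·t[(k-j) mod 5]. y[0] = 3×2 + 1×3 + 4×3 + 4×1 + 1×1 = 26; y[1] = 3×1 + 1×2 + 4×3 + 4×3 + 1×1 = 30; y[2] = 3×1 + 1×1 + 4×2 + 4×3 + 1×3 = 27; y[3] = 3×3 + 1×1 + 4×1 + 4×2 + 1×3 = 25; y[4] = 3×3 + 1×3 + 4×1 + 4×1 + 1×2 = 22. Result: [26, 30, 27, 25, 22]

[26, 30, 27, 25, 22]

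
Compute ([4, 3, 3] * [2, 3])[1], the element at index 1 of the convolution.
Use y[k] = Σ_i a[i]·b[k-i] at k=1. y[1] = 4×3 + 3×2 = 18

18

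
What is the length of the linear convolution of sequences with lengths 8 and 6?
Linear/full convolution length: m + n - 1 = 8 + 6 - 1 = 13

13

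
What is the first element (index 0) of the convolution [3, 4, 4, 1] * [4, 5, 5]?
Use y[k] = Σ_i a[i]·b[k-i] at k=0. y[0] = 3×4 = 12

12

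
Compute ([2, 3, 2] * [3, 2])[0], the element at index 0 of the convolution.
Use y[k] = Σ_i a[i]·b[k-i] at k=0. y[0] = 2×3 = 6

6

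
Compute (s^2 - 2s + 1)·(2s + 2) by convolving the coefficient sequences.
Ascending coefficients: a = [1, -2, 1], b = [2, 2]. c[0] = 1×2 = 2; c[1] = 1×2 + -2×2 = -2; c[2] = -2×2 + 1×2 = -2; c[3] = 1×2 = 2. Result coefficients: [2, -2, -2, 2] → 2s^3 - 2s^2 - 2s + 2

2s^3 - 2s^2 - 2s + 2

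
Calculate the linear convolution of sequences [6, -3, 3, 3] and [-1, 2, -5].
y[0] = 6×-1 = -6; y[1] = 6×2 + -3×-1 = 15; y[2] = 6×-5 + -3×2 + 3×-1 = -39; y[3] = -3×-5 + 3×2 + 3×-1 = 18; y[4] = 3×-5 + 3×2 = -9; y[5] = 3×-5 = -15

[-6, 15, -39, 18, -9, -15]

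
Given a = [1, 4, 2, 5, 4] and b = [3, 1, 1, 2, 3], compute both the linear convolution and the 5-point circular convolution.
Linear: y_lin[0] = 1×3 = 3; y_lin[1] = 1×1 + 4×3 = 13; y_lin[2] = 1×1 + 4×1 + 2×3 = 11; y_lin[3] = 1×2 + 4×1 + 2×1 + 5×3 = 23; y_lin[4] = 1×3 + 4×2 + 2×1 + 5×1 + 4×3 = 30; y_lin[5] = 4×3 + 2×2 + 5×1 + 4×1 = 25; y_lin[6] = 2×3 + 5×2 + 4×1 = 20; y_lin[7] = 5×3 + 4×2 = 23; y_lin[8] = 4×3 = 12 → [3, 13, 11, 23, 30, 25, 20, 23, 12]. Circular (length 5): y[0] = 1×3 + 4×3 + 2×2 + 5×1 + 4×1 = 28; y[1] = 1×1 + 4×3 + 2×3 + 5×2 + 4×1 = 33; y[2] = 1×1 + 4×1 + 2×3 + 5×3 + 4×2 = 34; y[3] = 1×2 + 4×1 + 2×1 + 5×3 + 4×3 = 35; y[4] = 1×3 + 4×2 + 2×1 + 5×1 + 4×3 = 30 → [28, 33, 34, 35, 30]

Linear: [3, 13, 11, 23, 30, 25, 20, 23, 12], Circular: [28, 33, 34, 35, 30]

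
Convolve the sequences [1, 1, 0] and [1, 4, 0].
y[0] = 1×1 = 1; y[1] = 1×4 + 1×1 = 5; y[2] = 1×0 + 1×4 + 0×1 = 4; y[3] = 1×0 + 0×4 = 0; y[4] = 0×0 = 0

[1, 5, 4, 0, 0]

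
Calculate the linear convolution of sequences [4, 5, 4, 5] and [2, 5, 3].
y[0] = 4×2 = 8; y[1] = 4×5 + 5×2 = 30; y[2] = 4×3 + 5×5 + 4×2 = 45; y[3] = 5×3 + 4×5 + 5×2 = 45; y[4] = 4×3 + 5×5 = 37; y[5] = 5×3 = 15

[8, 30, 45, 45, 37, 15]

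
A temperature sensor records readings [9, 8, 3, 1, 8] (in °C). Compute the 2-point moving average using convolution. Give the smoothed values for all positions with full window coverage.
2-point moving average kernel = [1, 1]. Apply in 'valid' mode (full window coverage): avg[0] = (9 + 8) / 2 = 8.5; avg[1] = (8 + 3) / 2 = 5.5; avg[2] = (3 + 1) / 2 = 2.0; avg[3] = (1 + 8) / 2 = 4.5. Smoothed values: [8.5, 5.5, 2.0, 4.5]

[8.5, 5.5, 2.0, 4.5]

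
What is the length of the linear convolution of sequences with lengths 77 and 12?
Linear/full convolution length: m + n - 1 = 77 + 12 - 1 = 88

88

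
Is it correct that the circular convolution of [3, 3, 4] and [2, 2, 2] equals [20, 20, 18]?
Recompute circular convolution of [3, 3, 4] and [2, 2, 2]: y[0] = 3×2 + 3×2 + 4×2 = 20; y[1] = 3×2 + 3×2 + 4×2 = 20; y[2] = 3×2 + 3×2 + 4×2 = 20 → [20, 20, 20]. Compare to given [20, 20, 18]: they differ at index 2: given 18, correct 20, so answer: No

No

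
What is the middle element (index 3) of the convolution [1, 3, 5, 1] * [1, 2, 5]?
Use y[k] = Σ_i a[i]·b[k-i] at k=3. y[3] = 3×5 + 5×2 + 1×1 = 26

26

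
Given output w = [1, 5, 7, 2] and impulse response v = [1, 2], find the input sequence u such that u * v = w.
Deconvolve w=[1, 5, 7, 2] by v=[1, 2]. Since v[0]=1, solve forward: u[0] = w[0] / 1 = 1; u[1] = (w[1] - 1×2) / 1 = 3; u[2] = (w[2] - 3×2) / 1 = 1. So u = [1, 3, 1]. Check by forward convolution: w[0] = 1×1 = 1; w[1] = 1×2 + 3×1 = 5; w[2] = 3×2 + 1×1 = 7; w[3] = 1×2 = 2

[1, 3, 1]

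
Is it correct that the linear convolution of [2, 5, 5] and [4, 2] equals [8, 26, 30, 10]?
Recompute linear convolution of [2, 5, 5] and [4, 2]: y[0] = 2×4 = 8; y[1] = 2×2 + 5×4 = 24; y[2] = 5×2 + 5×4 = 30; y[3] = 5×2 = 10 → [8, 24, 30, 10]. Compare to given [8, 26, 30, 10]: they differ at index 1: given 26, correct 24, so answer: No

No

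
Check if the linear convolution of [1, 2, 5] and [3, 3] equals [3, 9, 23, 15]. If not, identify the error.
Recompute linear convolution of [1, 2, 5] and [3, 3]: y[0] = 1×3 = 3; y[1] = 1×3 + 2×3 = 9; y[2] = 2×3 + 5×3 = 21; y[3] = 5×3 = 15 → [3, 9, 21, 15]. Compare to given [3, 9, 23, 15]: they differ at index 2: given 23, correct 21, so answer: No

No. Error at index 2: given 23, correct 21.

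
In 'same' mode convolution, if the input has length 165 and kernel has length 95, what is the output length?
'Same' mode returns an output with the same length as the input: 165

165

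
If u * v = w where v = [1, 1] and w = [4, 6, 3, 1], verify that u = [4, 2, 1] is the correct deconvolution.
Forward-compute [4, 2, 1] * [1, 1]: w[0] = 4×1 = 4; w[1] = 4×1 + 2×1 = 6; w[2] = 2×1 + 1×1 = 3; w[3] = 1×1 = 1 → [4, 6, 3, 1]. Matches given w = [4, 6, 3, 1], so verified.

Verified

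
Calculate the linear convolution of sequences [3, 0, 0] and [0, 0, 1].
y[0] = 3×0 = 0; y[1] = 3×0 + 0×0 = 0; y[2] = 3×1 + 0×0 + 0×0 = 3; y[3] = 0×1 + 0×0 = 0; y[4] = 0×1 = 0

[0, 0, 3, 0, 0]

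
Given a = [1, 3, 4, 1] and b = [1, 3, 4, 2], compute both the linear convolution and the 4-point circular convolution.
Linear: y_lin[0] = 1×1 = 1; y_lin[1] = 1×3 + 3×1 = 6; y_lin[2] = 1×4 + 3×3 + 4×1 = 17; y_lin[3] = 1×2 + 3×4 + 4×3 + 1×1 = 27; y_lin[4] = 3×2 + 4×4 + 1×3 = 25; y_lin[5] = 4×2 + 1×4 = 12; y_lin[6] = 1×2 = 2 → [1, 6, 17, 27, 25, 12, 2]. Circular (length 4): y[0] = 1×1 + 3×2 + 4×4 + 1×3 = 26; y[1] = 1×3 + 3×1 + 4×2 + 1×4 = 18; y[2] = 1×4 + 3×3 + 4×1 + 1×2 = 19; y[3] = 1×2 + 3×4 + 4×3 + 1×1 = 27 → [26, 18, 19, 27]

Linear: [1, 6, 17, 27, 25, 12, 2], Circular: [26, 18, 19, 27]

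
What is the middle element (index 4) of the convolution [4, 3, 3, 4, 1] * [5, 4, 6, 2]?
Use y[k] = Σ_i a[i]·b[k-i] at k=4. y[4] = 3×2 + 3×6 + 4×4 + 1×5 = 45

45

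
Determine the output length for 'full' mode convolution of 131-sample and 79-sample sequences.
Linear/full convolution length: m + n - 1 = 131 + 79 - 1 = 209

209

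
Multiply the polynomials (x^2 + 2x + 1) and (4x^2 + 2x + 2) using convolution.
Ascending coefficients: a = [1, 2, 1], b = [2, 2, 4]. c[0] = 1×2 = 2; c[1] = 1×2 + 2×2 = 6; c[2] = 1×4 + 2×2 + 1×2 = 10; c[3] = 2×4 + 1×2 = 10; c[4] = 1×4 = 4. Result coefficients: [2, 6, 10, 10, 4] → 4x^4 + 10x^3 + 10x^2 + 6x + 2

4x^4 + 10x^3 + 10x^2 + 6x + 2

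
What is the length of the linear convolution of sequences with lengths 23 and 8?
Linear/full convolution length: m + n - 1 = 23 + 8 - 1 = 30

30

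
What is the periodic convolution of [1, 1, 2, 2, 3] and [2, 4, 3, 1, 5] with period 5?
Use y[k] = Σ_j u[j]·v[(k-j) mod 5]. y[0] = 1×2 + 1×5 + 2×1 + 2×3 + 3×4 = 27; y[1] = 1×4 + 1×2 + 2×5 + 2×1 + 3×3 = 27; y[2] = 1×3 + 1×4 + 2×2 + 2×5 + 3×1 = 24; y[3] = 1×1 + 1×3 + 2×4 + 2×2 + 3×5 = 31; y[4] = 1×5 + 1×1 + 2×3 + 2×4 + 3×2 = 26. Result: [27, 27, 24, 31, 26]

[27, 27, 24, 31, 26]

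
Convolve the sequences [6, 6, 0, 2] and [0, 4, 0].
y[0] = 6×0 = 0; y[1] = 6×4 + 6×0 = 24; y[2] = 6×0 + 6×4 + 0×0 = 24; y[3] = 6×0 + 0×4 + 2×0 = 0; y[4] = 0×0 + 2×4 = 8; y[5] = 2×0 = 0

[0, 24, 24, 0, 8, 0]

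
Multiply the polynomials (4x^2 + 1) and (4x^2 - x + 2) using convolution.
Ascending coefficients: a = [1, 0, 4], b = [2, -1, 4]. c[0] = 1×2 = 2; c[1] = 1×-1 + 0×2 = -1; c[2] = 1×4 + 0×-1 + 4×2 = 12; c[3] = 0×4 + 4×-1 = -4; c[4] = 4×4 = 16. Result coefficients: [2, -1, 12, -4, 16] → 16x^4 - 4x^3 + 12x^2 - x + 2

16x^4 - 4x^3 + 12x^2 - x + 2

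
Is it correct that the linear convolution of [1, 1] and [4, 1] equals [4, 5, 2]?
Recompute linear convolution of [1, 1] and [4, 1]: y[0] = 1×4 = 4; y[1] = 1×1 + 1×4 = 5; y[2] = 1×1 = 1 → [4, 5, 1]. Compare to given [4, 5, 2]: they differ at index 2: given 2, correct 1, so answer: No

No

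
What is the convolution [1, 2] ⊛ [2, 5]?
y[0] = 1×2 = 2; y[1] = 1×5 + 2×2 = 9; y[2] = 2×5 = 10

[2, 9, 10]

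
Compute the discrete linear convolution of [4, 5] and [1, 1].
y[0] = 4×1 = 4; y[1] = 4×1 + 5×1 = 9; y[2] = 5×1 = 5

[4, 9, 5]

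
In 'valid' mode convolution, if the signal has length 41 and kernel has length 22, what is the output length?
'Valid' mode counts only positions where the kernel fully overlaps the signal: m - n + 1 = 41 - 22 + 1 = 20

20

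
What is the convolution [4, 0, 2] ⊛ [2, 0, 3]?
y[0] = 4×2 = 8; y[1] = 4×0 + 0×2 = 0; y[2] = 4×3 + 0×0 + 2×2 = 16; y[3] = 0×3 + 2×0 = 0; y[4] = 2×3 = 6

[8, 0, 16, 0, 6]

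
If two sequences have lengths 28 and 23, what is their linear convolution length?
Linear/full convolution length: m + n - 1 = 28 + 23 - 1 = 50

50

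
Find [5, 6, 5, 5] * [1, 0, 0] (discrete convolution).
y[0] = 5×1 = 5; y[1] = 5×0 + 6×1 = 6; y[2] = 5×0 + 6×0 + 5×1 = 5; y[3] = 6×0 + 5×0 + 5×1 = 5; y[4] = 5×0 + 5×0 = 0; y[5] = 5×0 = 0

[5, 6, 5, 5, 0, 0]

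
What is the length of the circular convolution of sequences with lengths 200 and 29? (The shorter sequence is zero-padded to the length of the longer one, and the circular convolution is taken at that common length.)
Circular convolution (zero-padding the shorter input) has length max(m, n) = max(200, 29) = 200

200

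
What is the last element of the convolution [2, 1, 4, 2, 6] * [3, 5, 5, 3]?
Use y[k] = Σ_i a[i]·b[k-i] at k=7. y[7] = 6×3 = 18

18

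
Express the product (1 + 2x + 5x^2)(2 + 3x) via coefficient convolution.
Ascending coefficients: a = [1, 2, 5], b = [2, 3]. c[0] = 1×2 = 2; c[1] = 1×3 + 2×2 = 7; c[2] = 2×3 + 5×2 = 16; c[3] = 5×3 = 15. Result coefficients: [2, 7, 16, 15] → 2 + 7x + 16x^2 + 15x^3

2 + 7x + 16x^2 + 15x^3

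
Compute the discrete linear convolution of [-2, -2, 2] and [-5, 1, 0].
y[0] = -2×-5 = 10; y[1] = -2×1 + -2×-5 = 8; y[2] = -2×0 + -2×1 + 2×-5 = -12; y[3] = -2×0 + 2×1 = 2; y[4] = 2×0 = 0

[10, 8, -12, 2, 0]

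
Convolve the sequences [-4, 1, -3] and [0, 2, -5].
y[0] = -4×0 = 0; y[1] = -4×2 + 1×0 = -8; y[2] = -4×-5 + 1×2 + -3×0 = 22; y[3] = 1×-5 + -3×2 = -11; y[4] = -3×-5 = 15

[0, -8, 22, -11, 15]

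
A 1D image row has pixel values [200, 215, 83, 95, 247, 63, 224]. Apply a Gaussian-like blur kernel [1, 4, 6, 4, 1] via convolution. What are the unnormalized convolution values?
Convolve image row [200, 215, 83, 95, 247, 63, 224] with kernel [1, 4, 6, 4, 1]: y[0] = 200×1 = 200; y[1] = 200×4 + 215×1 = 1015; y[2] = 200×6 + 215×4 + 83×1 = 2143; y[3] = 200×4 + 215×6 + 83×4 + 95×1 = 2517; y[4] = 200×1 + 215×4 + 83×6 + 95×4 + 247×1 = 2185; y[5] = 215×1 + 83×4 + 95×6 + 247×4 + 63×1 = 2168; y[6] = 83×1 + 95×4 + 247×6 + 63×4 + 224×1 = 2421; y[7] = 95×1 + 247×4 + 63×6 + 224×4 = 2357; y[8] = 247×1 + 63×4 + 224×6 = 1843; y[9] = 63×1 + 224×4 = 959; y[10] = 224×1 = 224 → [200, 1015, 2143, 2517, 2185, 2168, 2421, 2357, 1843, 959, 224]. Normalization factor = sum(kernel) = 16.

[200, 1015, 2143, 2517, 2185, 2168, 2421, 2357, 1843, 959, 224]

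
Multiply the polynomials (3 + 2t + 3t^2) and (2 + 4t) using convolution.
Ascending coefficients: a = [3, 2, 3], b = [2, 4]. c[0] = 3×2 = 6; c[1] = 3×4 + 2×2 = 16; c[2] = 2×4 + 3×2 = 14; c[3] = 3×4 = 12. Result coefficients: [6, 16, 14, 12] → 6 + 16t + 14t^2 + 12t^3

6 + 16t + 14t^2 + 12t^3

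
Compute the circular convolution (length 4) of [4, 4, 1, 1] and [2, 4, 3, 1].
Use y[k] = Σ_j u[j]·v[(k-j) mod 4]. y[0] = 4×2 + 4×1 + 1×3 + 1×4 = 19; y[1] = 4×4 + 4×2 + 1×1 + 1×3 = 28; y[2] = 4×3 + 4×4 + 1×2 + 1×1 = 31; y[3] = 4×1 + 4×3 + 1×4 + 1×2 = 22. Result: [19, 28, 31, 22]

[19, 28, 31, 22]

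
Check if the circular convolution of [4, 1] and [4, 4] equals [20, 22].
Recompute circular convolution of [4, 1] and [4, 4]: y[0] = 4×4 + 1×4 = 20; y[1] = 4×4 + 1×4 = 20 → [20, 20]. Compare to given [20, 22]: they differ at index 1: given 22, correct 20, so answer: No

No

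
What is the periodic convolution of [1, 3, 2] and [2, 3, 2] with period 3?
Use y[k] = Σ_j a[j]·b[(k-j) mod 3]. y[0] = 1×2 + 3×2 + 2×3 = 14; y[1] = 1×3 + 3×2 + 2×2 = 13; y[2] = 1×2 + 3×3 + 2×2 = 15. Result: [14, 13, 15]

[14, 13, 15]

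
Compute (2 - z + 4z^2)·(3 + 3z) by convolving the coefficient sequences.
Ascending coefficients: a = [2, -1, 4], b = [3, 3]. c[0] = 2×3 = 6; c[1] = 2×3 + -1×3 = 3; c[2] = -1×3 + 4×3 = 9; c[3] = 4×3 = 12. Result coefficients: [6, 3, 9, 12] → 6 + 3z + 9z^2 + 12z^3

6 + 3z + 9z^2 + 12z^3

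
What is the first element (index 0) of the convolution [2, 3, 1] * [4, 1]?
Use y[k] = Σ_i a[i]·b[k-i] at k=0. y[0] = 2×4 = 8

8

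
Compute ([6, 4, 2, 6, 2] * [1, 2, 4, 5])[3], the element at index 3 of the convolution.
Use y[k] = Σ_i a[i]·b[k-i] at k=3. y[3] = 6×5 + 4×4 + 2×2 + 6×1 = 56

56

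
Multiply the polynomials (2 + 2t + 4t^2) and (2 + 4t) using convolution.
Ascending coefficients: a = [2, 2, 4], b = [2, 4]. c[0] = 2×2 = 4; c[1] = 2×4 + 2×2 = 12; c[2] = 2×4 + 4×2 = 16; c[3] = 4×4 = 16. Result coefficients: [4, 12, 16, 16] → 4 + 12t + 16t^2 + 16t^3

4 + 12t + 16t^2 + 16t^3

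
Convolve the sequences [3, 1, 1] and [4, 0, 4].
y[0] = 3×4 = 12; y[1] = 3×0 + 1×4 = 4; y[2] = 3×4 + 1×0 + 1×4 = 16; y[3] = 1×4 + 1×0 = 4; y[4] = 1×4 = 4

[12, 4, 16, 4, 4]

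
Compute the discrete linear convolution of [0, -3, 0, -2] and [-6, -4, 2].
y[0] = 0×-6 = 0; y[1] = 0×-4 + -3×-6 = 18; y[2] = 0×2 + -3×-4 + 0×-6 = 12; y[3] = -3×2 + 0×-4 + -2×-6 = 6; y[4] = 0×2 + -2×-4 = 8; y[5] = -2×2 = -4

[0, 18, 12, 6, 8, -4]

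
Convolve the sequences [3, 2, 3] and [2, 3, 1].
y[0] = 3×2 = 6; y[1] = 3×3 + 2×2 = 13; y[2] = 3×1 + 2×3 + 3×2 = 15; y[3] = 2×1 + 3×3 = 11; y[4] = 3×1 = 3

[6, 13, 15, 11, 3]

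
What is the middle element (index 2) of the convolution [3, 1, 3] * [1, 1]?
Use y[k] = Σ_i a[i]·b[k-i] at k=2. y[2] = 1×1 + 3×1 = 4

4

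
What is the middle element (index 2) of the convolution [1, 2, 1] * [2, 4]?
Use y[k] = Σ_i a[i]·b[k-i] at k=2. y[2] = 2×4 + 1×2 = 10

10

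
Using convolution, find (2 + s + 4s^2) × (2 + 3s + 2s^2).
Ascending coefficients: a = [2, 1, 4], b = [2, 3, 2]. c[0] = 2×2 = 4; c[1] = 2×3 + 1×2 = 8; c[2] = 2×2 + 1×3 + 4×2 = 15; c[3] = 1×2 + 4×3 = 14; c[4] = 4×2 = 8. Result coefficients: [4, 8, 15, 14, 8] → 4 + 8s + 15s^2 + 14s^3 + 8s^4

4 + 8s + 15s^2 + 14s^3 + 8s^4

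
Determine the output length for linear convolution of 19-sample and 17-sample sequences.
Linear/full convolution length: m + n - 1 = 19 + 17 - 1 = 35

35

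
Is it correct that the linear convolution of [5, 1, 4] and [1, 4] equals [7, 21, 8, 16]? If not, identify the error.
Recompute linear convolution of [5, 1, 4] and [1, 4]: y[0] = 5×1 = 5; y[1] = 5×4 + 1×1 = 21; y[2] = 1×4 + 4×1 = 8; y[3] = 4×4 = 16 → [5, 21, 8, 16]. Compare to given [7, 21, 8, 16]: they differ at index 0: given 7, correct 5, so answer: No

No. Error at index 0: given 7, correct 5.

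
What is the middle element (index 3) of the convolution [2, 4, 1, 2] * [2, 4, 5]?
Use y[k] = Σ_i a[i]·b[k-i] at k=3. y[3] = 4×5 + 1×4 + 2×2 = 28

28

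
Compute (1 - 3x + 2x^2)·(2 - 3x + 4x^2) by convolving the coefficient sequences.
Ascending coefficients: a = [1, -3, 2], b = [2, -3, 4]. c[0] = 1×2 = 2; c[1] = 1×-3 + -3×2 = -9; c[2] = 1×4 + -3×-3 + 2×2 = 17; c[3] = -3×4 + 2×-3 = -18; c[4] = 2×4 = 8. Result coefficients: [2, -9, 17, -18, 8] → 2 - 9x + 17x^2 - 18x^3 + 8x^4

2 - 9x + 17x^2 - 18x^3 + 8x^4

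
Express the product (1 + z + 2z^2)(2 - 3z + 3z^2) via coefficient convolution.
Ascending coefficients: a = [1, 1, 2], b = [2, -3, 3]. c[0] = 1×2 = 2; c[1] = 1×-3 + 1×2 = -1; c[2] = 1×3 + 1×-3 + 2×2 = 4; c[3] = 1×3 + 2×-3 = -3; c[4] = 2×3 = 6. Result coefficients: [2, -1, 4, -3, 6] → 2 - z + 4z^2 - 3z^3 + 6z^4

2 - z + 4z^2 - 3z^3 + 6z^4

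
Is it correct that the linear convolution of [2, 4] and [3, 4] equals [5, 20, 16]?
Recompute linear convolution of [2, 4] and [3, 4]: y[0] = 2×3 = 6; y[1] = 2×4 + 4×3 = 20; y[2] = 4×4 = 16 → [6, 20, 16]. Compare to given [5, 20, 16]: they differ at index 0: given 5, correct 6, so answer: No

No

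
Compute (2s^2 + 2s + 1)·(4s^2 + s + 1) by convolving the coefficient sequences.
Ascending coefficients: a = [1, 2, 2], b = [1, 1, 4]. c[0] = 1×1 = 1; c[1] = 1×1 + 2×1 = 3; c[2] = 1×4 + 2×1 + 2×1 = 8; c[3] = 2×4 + 2×1 = 10; c[4] = 2×4 = 8. Result coefficients: [1, 3, 8, 10, 8] → 8s^4 + 10s^3 + 8s^2 + 3s + 1

8s^4 + 10s^3 + 8s^2 + 3s + 1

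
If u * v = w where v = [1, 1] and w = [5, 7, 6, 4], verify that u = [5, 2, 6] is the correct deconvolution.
Forward-compute [5, 2, 6] * [1, 1]: w[0] = 5×1 = 5; w[1] = 5×1 + 2×1 = 7; w[2] = 2×1 + 6×1 = 8; w[3] = 6×1 = 6 → [5, 7, 8, 6]. Does not match given w = [5, 7, 6, 4].

Not verified. [5, 2, 6] * [1, 1] = [5, 7, 8, 6], which differs from [5, 7, 6, 4] at index 2.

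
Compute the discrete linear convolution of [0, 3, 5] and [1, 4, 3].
y[0] = 0×1 = 0; y[1] = 0×4 + 3×1 = 3; y[2] = 0×3 + 3×4 + 5×1 = 17; y[3] = 3×3 + 5×4 = 29; y[4] = 5×3 = 15

[0, 3, 17, 29, 15]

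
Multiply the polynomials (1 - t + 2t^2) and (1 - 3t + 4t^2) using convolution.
Ascending coefficients: a = [1, -1, 2], b = [1, -3, 4]. c[0] = 1×1 = 1; c[1] = 1×-3 + -1×1 = -4; c[2] = 1×4 + -1×-3 + 2×1 = 9; c[3] = -1×4 + 2×-3 = -10; c[4] = 2×4 = 8. Result coefficients: [1, -4, 9, -10, 8] → 1 - 4t + 9t^2 - 10t^3 + 8t^4

1 - 4t + 9t^2 - 10t^3 + 8t^4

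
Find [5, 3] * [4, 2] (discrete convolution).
y[0] = 5×4 = 20; y[1] = 5×2 + 3×4 = 22; y[2] = 3×2 = 6

[20, 22, 6]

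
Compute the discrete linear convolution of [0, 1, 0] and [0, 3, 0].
y[0] = 0×0 = 0; y[1] = 0×3 + 1×0 = 0; y[2] = 0×0 + 1×3 + 0×0 = 3; y[3] = 1×0 + 0×3 = 0; y[4] = 0×0 = 0

[0, 0, 3, 0, 0]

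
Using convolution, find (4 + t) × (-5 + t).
Ascending coefficients: a = [4, 1], b = [-5, 1]. c[0] = 4×-5 = -20; c[1] = 4×1 + 1×-5 = -1; c[2] = 1×1 = 1. Result coefficients: [-20, -1, 1] → -20 - t + t^2

-20 - t + t^2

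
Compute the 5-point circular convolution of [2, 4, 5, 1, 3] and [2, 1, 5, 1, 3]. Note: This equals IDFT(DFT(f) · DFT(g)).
Either evaluate y[k] = Σ_j f[j]·g[(k-j) mod 5] directly, or use IDFT(DFT(f) · DFT(g)). y[0] = 2×2 + 4×3 + 5×1 + 1×5 + 3×1 = 29; y[1] = 2×1 + 4×2 + 5×3 + 1×1 + 3×5 = 41; y[2] = 2×5 + 4×1 + 5×2 + 1×3 + 3×1 = 30; y[3] = 2×1 + 4×5 + 5×1 + 1×2 + 3×3 = 38; y[4] = 2×3 + 4×1 + 5×5 + 1×1 + 3×2 = 42. Result: [29, 41, 30, 38, 42]

[29, 41, 30, 38, 42]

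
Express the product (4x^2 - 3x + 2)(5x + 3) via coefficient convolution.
Ascending coefficients: a = [2, -3, 4], b = [3, 5]. c[0] = 2×3 = 6; c[1] = 2×5 + -3×3 = 1; c[2] = -3×5 + 4×3 = -3; c[3] = 4×5 = 20. Result coefficients: [6, 1, -3, 20] → 20x^3 - 3x^2 + x + 6

20x^3 - 3x^2 + x + 6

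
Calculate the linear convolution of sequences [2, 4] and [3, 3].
y[0] = 2×3 = 6; y[1] = 2×3 + 4×3 = 18; y[2] = 4×3 = 12

[6, 18, 12]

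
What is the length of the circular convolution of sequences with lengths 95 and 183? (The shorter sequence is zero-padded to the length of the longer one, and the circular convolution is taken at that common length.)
Circular convolution (zero-padding the shorter input) has length max(m, n) = max(95, 183) = 183

183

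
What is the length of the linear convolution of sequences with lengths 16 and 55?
Linear/full convolution length: m + n - 1 = 16 + 55 - 1 = 70

70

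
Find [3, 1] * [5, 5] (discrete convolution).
y[0] = 3×5 = 15; y[1] = 3×5 + 1×5 = 20; y[2] = 1×5 = 5

[15, 20, 5]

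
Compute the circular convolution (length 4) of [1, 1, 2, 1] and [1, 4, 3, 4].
Use y[k] = Σ_j a[j]·b[(k-j) mod 4]. y[0] = 1×1 + 1×4 + 2×3 + 1×4 = 15; y[1] = 1×4 + 1×1 + 2×4 + 1×3 = 16; y[2] = 1×3 + 1×4 + 2×1 + 1×4 = 13; y[3] = 1×4 + 1×3 + 2×4 + 1×1 = 16. Result: [15, 16, 13, 16]

[15, 16, 13, 16]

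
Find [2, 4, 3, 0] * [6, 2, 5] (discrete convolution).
y[0] = 2×6 = 12; y[1] = 2×2 + 4×6 = 28; y[2] = 2×5 + 4×2 + 3×6 = 36; y[3] = 4×5 + 3×2 + 0×6 = 26; y[4] = 3×5 + 0×2 = 15; y[5] = 0×5 = 0

[12, 28, 36, 26, 15, 0]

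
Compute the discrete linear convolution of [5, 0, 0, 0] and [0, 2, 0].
y[0] = 5×0 = 0; y[1] = 5×2 + 0×0 = 10; y[2] = 5×0 + 0×2 + 0×0 = 0; y[3] = 0×0 + 0×2 + 0×0 = 0; y[4] = 0×0 + 0×2 = 0; y[5] = 0×0 = 0

[0, 10, 0, 0, 0, 0]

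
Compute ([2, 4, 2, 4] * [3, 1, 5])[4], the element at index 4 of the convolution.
Use y[k] = Σ_i a[i]·b[k-i] at k=4. y[4] = 2×5 + 4×1 = 14

14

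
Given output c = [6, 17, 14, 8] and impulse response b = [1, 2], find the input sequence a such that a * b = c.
Deconvolve c=[6, 17, 14, 8] by b=[1, 2]. Since b[0]=1, solve forward: a[0] = c[0] / 1 = 6; a[1] = (c[1] - 6×2) / 1 = 5; a[2] = (c[2] - 5×2) / 1 = 4. So a = [6, 5, 4]. Check by forward convolution: c[0] = 6×1 = 6; c[1] = 6×2 + 5×1 = 17; c[2] = 5×2 + 4×1 = 14; c[3] = 4×2 = 8

[6, 5, 4]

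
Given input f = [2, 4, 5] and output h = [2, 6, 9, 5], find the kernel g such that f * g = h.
Output length 4 = len(f) + len(g) - 1 ⇒ len(g) = 2. Solve g forward using g[k] = (h[k] - Σ_{i≥1} f[i]·g[k-i]) / f[0]: g[0] = h[0] / f[0] = 2 / 2 = 1; g[1] = (h[1] - 4×1) / f[0] = (6 - 4×1) / 2 = 1. So g = [1, 1]. Forward-check [2, 4, 5] * [1, 1]: h[0] = 2×1 = 2; h[1] = 2×1 + 4×1 = 6; h[2] = 4×1 + 5×1 = 9; h[3] = 5×1 = 5 → [2, 6, 9, 5] ✓

[1, 1]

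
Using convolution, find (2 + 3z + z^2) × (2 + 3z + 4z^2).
Ascending coefficients: a = [2, 3, 1], b = [2, 3, 4]. c[0] = 2×2 = 4; c[1] = 2×3 + 3×2 = 12; c[2] = 2×4 + 3×3 + 1×2 = 19; c[3] = 3×4 + 1×3 = 15; c[4] = 1×4 = 4. Result coefficients: [4, 12, 19, 15, 4] → 4 + 12z + 19z^2 + 15z^3 + 4z^4

4 + 12z + 19z^2 + 15z^3 + 4z^4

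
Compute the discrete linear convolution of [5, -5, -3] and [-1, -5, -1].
y[0] = 5×-1 = -5; y[1] = 5×-5 + -5×-1 = -20; y[2] = 5×-1 + -5×-5 + -3×-1 = 23; y[3] = -5×-1 + -3×-5 = 20; y[4] = -3×-1 = 3

[-5, -20, 23, 20, 3]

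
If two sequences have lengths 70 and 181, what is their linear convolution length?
Linear/full convolution length: m + n - 1 = 70 + 181 - 1 = 250

250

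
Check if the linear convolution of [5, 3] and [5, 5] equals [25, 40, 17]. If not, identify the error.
Recompute linear convolution of [5, 3] and [5, 5]: y[0] = 5×5 = 25; y[1] = 5×5 + 3×5 = 40; y[2] = 3×5 = 15 → [25, 40, 15]. Compare to given [25, 40, 17]: they differ at index 2: given 17, correct 15, so answer: No

No. Error at index 2: given 17, correct 15.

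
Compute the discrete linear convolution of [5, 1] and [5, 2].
y[0] = 5×5 = 25; y[1] = 5×2 + 1×5 = 15; y[2] = 1×2 = 2

[25, 15, 2]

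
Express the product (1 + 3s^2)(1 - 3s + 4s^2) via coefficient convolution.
Ascending coefficients: a = [1, 0, 3], b = [1, -3, 4]. c[0] = 1×1 = 1; c[1] = 1×-3 + 0×1 = -3; c[2] = 1×4 + 0×-3 + 3×1 = 7; c[3] = 0×4 + 3×-3 = -9; c[4] = 3×4 = 12. Result coefficients: [1, -3, 7, -9, 12] → 1 - 3s + 7s^2 - 9s^3 + 12s^4

1 - 3s + 7s^2 - 9s^3 + 12s^4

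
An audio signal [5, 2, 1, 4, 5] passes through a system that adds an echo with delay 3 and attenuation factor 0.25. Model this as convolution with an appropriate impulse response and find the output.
Direct-path + delayed-attenuated-path model → impulse response h = [1, 0, 0, 0.25] (1 at lag 0, 0.25 at lag 3). Output y[n] = x[n] + 0.25·x[n - 3] (with x[n] = 0 outside 0..4): y[0] = 5 + 0.25×0 = 5; y[1] = 2 + 0.25×0 = 2; y[2] = 1 + 0.25×0 = 1; y[3] = 4 + 0.25×5 = 5.25; y[4] = 5 + 0.25×2 = 5.5; y[5] = 0 + 0.25×1 = 0.25; y[6] = 0 + 0.25×4 = 1.0; y[7] = 0 + 0.25×5 = 1.25. So y = [5, 2, 1, 5.25, 5.5, 0.25, 1.0, 1.25]

[5, 2, 1, 5.25, 5.5, 0.25, 1.0, 1.25]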